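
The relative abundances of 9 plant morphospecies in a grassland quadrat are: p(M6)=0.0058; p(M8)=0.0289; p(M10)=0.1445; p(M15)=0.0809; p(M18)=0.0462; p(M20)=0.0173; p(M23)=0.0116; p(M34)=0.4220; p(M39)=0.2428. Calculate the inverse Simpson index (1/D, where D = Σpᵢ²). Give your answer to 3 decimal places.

D = 0.0058² + 0.0289² + 0.1445² + 0.0809² + 0.0462² + 0.0173² + 0.0116² + 0.422² + 0.2428² = 0.0000336 + 0.0008352 + 0.0208802 + 0.0065448 + 0.0021344 + 0.0002993 + 0.0001346 + 0.1780840 + 0.0589518 = 0.2678980 (working shown to 7 dp, full precision carried).
So 1/D = 3.73276, i.e. 3.733 to 3 decimal places.

3.733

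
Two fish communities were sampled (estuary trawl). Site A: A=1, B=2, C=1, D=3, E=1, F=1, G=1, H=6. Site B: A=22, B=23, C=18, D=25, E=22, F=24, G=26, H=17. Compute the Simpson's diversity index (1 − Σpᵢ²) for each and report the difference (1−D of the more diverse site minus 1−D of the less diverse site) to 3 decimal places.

0.084

Site A: N=16, proportions 0.0625, 0.125, 0.0625, 0.1875, 0.0625, 0.0625, 0.0625, 0.375, giving 1−D = 0.78906 (working shown to 5 dp, full precision carried).
Site B: N=177, proportions 0.12429, 0.12994, 0.10169, 0.14124, 0.12429, 0.13559, 0.14689, 0.09605, giving 1−D = 0.87274.
Difference = |0.78906 − 0.87274| = 0.08368, i.e. 0.084 to 3 decimal places.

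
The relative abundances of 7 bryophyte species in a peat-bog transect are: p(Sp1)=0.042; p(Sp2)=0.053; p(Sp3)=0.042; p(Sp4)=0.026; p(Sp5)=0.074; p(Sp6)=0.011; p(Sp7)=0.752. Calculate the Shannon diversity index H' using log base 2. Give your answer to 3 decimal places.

1.404

Each pᵢ log₂ pᵢ term (working shown to 5 dp, full precision carried): 0.042×(-4.57347)=-0.19209, 0.053×(-4.23786)=-0.22461, 0.042×(-4.57347)=-0.19209, 0.026×(-5.26534)=-0.13690, 0.074×(-3.75633)=-0.27797, 0.011×(-6.50635)=-0.07157, 0.752×(-0.41120)=-0.30922.
Sum = -1.40443, so H' = 1.404.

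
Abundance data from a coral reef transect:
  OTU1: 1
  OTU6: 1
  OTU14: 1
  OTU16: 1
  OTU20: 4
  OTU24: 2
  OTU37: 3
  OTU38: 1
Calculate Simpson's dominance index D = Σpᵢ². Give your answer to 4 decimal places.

Total N = 1+1+1+1+4+2+3+1 = 14, so the proportions are 0.071429, 0.071429, 0.071429, 0.071429, 0.285714, 0.142857, 0.214286, 0.071429 (working shown to 6 dp, full precision carried).
D = 0.071429² + 0.071429² + 0.071429² + 0.071429² + 0.285714² + 0.142857² + 0.214286² + 0.071429² = 0.005102 + 0.005102 + 0.005102 + 0.005102 + 0.081633 + 0.020408 + 0.045918 + 0.005102 = 0.173469.
To 4 decimal places, D = 0.1735.

0.1735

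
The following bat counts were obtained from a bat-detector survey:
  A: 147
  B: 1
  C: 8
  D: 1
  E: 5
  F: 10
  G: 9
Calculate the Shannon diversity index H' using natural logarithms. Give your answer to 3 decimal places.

0.773

Total N = 147+1+8+1+5+10+9 = 181, so the proportions are 0.81215, 0.00552, 0.0442, 0.00552, 0.02762, 0.05525, 0.04972 (working shown to 5 dp, full precision carried).
Each pᵢ ln pᵢ term: 0.81215×(-0.20806)=-0.16898, 0.00552×(-5.19850)=-0.02872, 0.0442×(-3.11906)=-0.13786, 0.00552×(-5.19850)=-0.02872, 0.02762×(-3.58906)=-0.09915, 0.05525×(-2.89591)=-0.16000, 0.04972×(-3.00127)=-0.14923.
Sum = -0.77266, so H' = 0.773.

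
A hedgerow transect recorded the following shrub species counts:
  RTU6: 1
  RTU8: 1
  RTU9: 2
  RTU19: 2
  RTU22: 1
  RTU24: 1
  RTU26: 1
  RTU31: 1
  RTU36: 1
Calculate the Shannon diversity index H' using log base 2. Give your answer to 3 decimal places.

Total N = 1+1+2+2+1+1+1+1+1 = 11, so the proportions are 0.09091, 0.09091, 0.18182, 0.18182, 0.09091, 0.09091, 0.09091, 0.09091, 0.09091 (working shown to 5 dp, full precision carried).
Each pᵢ log₂ pᵢ term: 0.09091×(-3.45943)=-0.31449, 0.09091×(-3.45943)=-0.31449, 0.18182×(-2.45943)=-0.44717, 0.18182×(-2.45943)=-0.44717, 0.09091×(-3.45943)=-0.31449, 0.09091×(-3.45943)=-0.31449, 0.09091×(-3.45943)=-0.31449, 0.09091×(-3.45943)=-0.31449, 0.09091×(-3.45943)=-0.31449.
Sum = -3.09580, so H' = 3.096.

3.096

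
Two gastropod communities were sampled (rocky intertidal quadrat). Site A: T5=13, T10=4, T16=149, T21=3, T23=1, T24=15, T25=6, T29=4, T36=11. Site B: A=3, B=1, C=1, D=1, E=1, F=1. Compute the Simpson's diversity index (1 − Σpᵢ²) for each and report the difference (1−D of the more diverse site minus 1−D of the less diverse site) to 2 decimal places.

Site A: N=206, proportions 0.06311, 0.01942, 0.7233, 0.01456, 0.00485, 0.07282, 0.02913, 0.01942, 0.0534, giving 1−D = 0.46286 (working shown to 5 dp, full precision carried).
Site B: N=8, proportions 0.375, 0.125, 0.125, 0.125, 0.125, 0.125, giving 1−D = 0.78125.
Difference = |0.46286 − 0.78125| = 0.31839, i.e. 0.32 to 2 decimal places.

0.32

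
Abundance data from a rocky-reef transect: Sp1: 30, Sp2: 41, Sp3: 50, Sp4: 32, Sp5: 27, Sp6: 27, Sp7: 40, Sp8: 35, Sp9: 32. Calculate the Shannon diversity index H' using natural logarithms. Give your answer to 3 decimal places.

2.177

Total N = 30+41+50+32+27+27+40+35+32 = 314, so the proportions are 0.09554, 0.13057, 0.15924, 0.10191, 0.08599, 0.08599, 0.12739, 0.11146, 0.10191 (working shown to 5 dp, full precision carried).
Each pᵢ ln pᵢ term: 0.09554×(-2.34820)=-0.22435, 0.13057×(-2.03582)=-0.26582, 0.15924×(-1.83737)=-0.29257, 0.10191×(-2.28366)=-0.23273, 0.08599×(-2.45356)=-0.21097, 0.08599×(-2.45356)=-0.21097, 0.12739×(-2.06051)=-0.26249, 0.11146×(-2.19404)=-0.24456, 0.10191×(-2.28366)=-0.23273.
Sum = -2.17720, so H' = 2.177.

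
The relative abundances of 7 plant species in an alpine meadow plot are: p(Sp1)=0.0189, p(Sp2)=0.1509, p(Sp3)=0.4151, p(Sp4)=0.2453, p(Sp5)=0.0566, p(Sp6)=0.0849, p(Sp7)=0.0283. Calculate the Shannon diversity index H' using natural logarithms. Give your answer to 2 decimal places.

Each pᵢ ln pᵢ term (working shown to 4 dp, full precision carried): 0.0189×(-3.9686)=-0.0750, 0.1509×(-1.8911)=-0.2854, 0.4151×(-0.8792)=-0.3650, 0.2453×(-1.4053)=-0.3447, 0.0566×(-2.8717)=-0.1625, 0.0849×(-2.4663)=-0.2094, 0.0283×(-3.5649)=-0.1009.
Sum = -1.5429, so H' = 1.54.

1.54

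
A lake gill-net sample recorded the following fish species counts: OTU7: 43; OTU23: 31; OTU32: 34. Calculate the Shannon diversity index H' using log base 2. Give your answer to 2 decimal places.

1.57

Total N = 43+31+34 = 108, so the proportions are 0.3981, 0.287, 0.3148 (working shown to 4 dp, full precision carried).
Each pᵢ log₂ pᵢ term: 0.3981×(-1.3286)=-0.5290, 0.287×(-1.8007)=-0.5169, 0.3148×(-1.6674)=-0.5249.
Sum = -1.5708, so H' = 1.57.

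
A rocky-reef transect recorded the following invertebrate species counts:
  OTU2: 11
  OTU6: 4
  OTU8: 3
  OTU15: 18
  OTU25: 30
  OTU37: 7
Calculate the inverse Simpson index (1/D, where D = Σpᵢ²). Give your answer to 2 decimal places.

Total N = 11+4+3+18+30+7 = 73, so the proportions are 0.150685, 0.054795, 0.041096, 0.246575, 0.410959, 0.09589 (working shown to 6 dp, full precision carried).
D = 0.150685² + 0.054795² + 0.041096² + 0.246575² + 0.410959² + 0.09589² = 0.022706 + 0.003002 + 0.001689 + 0.060799 + 0.168887 + 0.009195 = 0.266279.
So 1/D = 3.7555, i.e. 3.76 to 2 decimal places.

3.76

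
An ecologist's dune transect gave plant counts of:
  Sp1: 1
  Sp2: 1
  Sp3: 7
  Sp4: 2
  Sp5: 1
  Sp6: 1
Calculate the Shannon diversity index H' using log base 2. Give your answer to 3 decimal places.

2.035

Total N = 1+1+7+2+1+1 = 13, so the proportions are 0.07692, 0.07692, 0.53846, 0.15385, 0.07692, 0.07692 (working shown to 5 dp, full precision carried).
Each pᵢ log₂ pᵢ term: 0.07692×(-3.70044)=-0.28465, 0.07692×(-3.70044)=-0.28465, 0.53846×(-0.89308)=-0.48089, 0.15385×(-2.70044)=-0.41545, 0.07692×(-3.70044)=-0.28465, 0.07692×(-3.70044)=-0.28465.
Sum = -2.03494, so H' = 2.035.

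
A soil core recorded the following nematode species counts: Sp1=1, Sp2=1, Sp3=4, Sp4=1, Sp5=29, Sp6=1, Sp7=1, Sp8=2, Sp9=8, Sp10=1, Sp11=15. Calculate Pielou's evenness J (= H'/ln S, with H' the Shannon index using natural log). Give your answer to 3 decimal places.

Total N = 1+1+4+1+29+1+1+2+8+1+15 = 64, so the proportions are 0.01562, 0.01562, 0.0625, 0.01562, 0.45312, 0.01562, 0.01562, 0.03125, 0.125, 0.01562, 0.23438 (working shown to 5 dp, full precision carried).
H' = −Σ pᵢ ln pᵢ = −((-0.06498) + (-0.06498) + (-0.17329) + (-0.06498) + (-0.35869) + (-0.06498) + (-0.06498) + (-0.10830) + (-0.25993) + (-0.06498) + (-0.34004)) = 1.63014.
With S = 11 species, ln S = 2.39790, so J = 1.63014/2.39790 = 0.67982, i.e. 0.680 to 3 decimal places.

0.680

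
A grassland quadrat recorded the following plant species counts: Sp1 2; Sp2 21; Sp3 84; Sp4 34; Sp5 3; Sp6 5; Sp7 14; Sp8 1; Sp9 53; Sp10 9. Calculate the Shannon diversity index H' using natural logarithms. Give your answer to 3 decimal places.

1.722

Total N = 2+21+84+34+3+5+14+1+53+9 = 226, so the proportions are 0.00885, 0.09292, 0.37168, 0.15044, 0.01327, 0.02212, 0.06195, 0.00442, 0.23451, 0.03982 (working shown to 5 dp, full precision carried).
Each pᵢ ln pᵢ term: 0.00885×(-4.72739)=-0.04184, 0.09292×(-2.37601)=-0.22078, 0.37168×(-0.98972)=-0.36786, 0.15044×(-1.89417)=-0.28496, 0.01327×(-4.32192)=-0.05737, 0.02212×(-3.81110)=-0.08432, 0.06195×(-2.78148)=-0.17230, 0.00442×(-5.42053)=-0.02398, 0.23451×(-1.45024)=-0.34010, 0.03982×(-3.22331)=-0.12836.
Sum = -1.72188, so H' = 1.722.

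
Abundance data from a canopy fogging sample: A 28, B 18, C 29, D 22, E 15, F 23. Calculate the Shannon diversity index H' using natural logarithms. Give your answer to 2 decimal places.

Total N = 28+18+29+22+15+23 = 135, so the proportions are 0.2074, 0.1333, 0.2148, 0.163, 0.1111, 0.1704 (working shown to 4 dp, full precision carried).
Each pᵢ ln pᵢ term: 0.2074×(-1.5731)=-0.3263, 0.1333×(-2.0149)=-0.2687, 0.2148×(-1.5380)=-0.3304, 0.163×(-1.8142)=-0.2957, 0.1111×(-2.1972)=-0.2441, 0.1704×(-1.7698)=-0.3015.
Sum = -1.7666, so H' = 1.77.

1.77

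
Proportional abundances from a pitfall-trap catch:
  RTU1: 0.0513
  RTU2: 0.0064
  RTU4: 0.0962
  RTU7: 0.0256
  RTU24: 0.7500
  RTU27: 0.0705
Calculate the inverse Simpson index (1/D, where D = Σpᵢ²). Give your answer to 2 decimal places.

1.72

D = 0.0513² + 0.0064² + 0.0962² + 0.0256² + 0.75² + 0.0705² = 0.00263 + 0.00004 + 0.00925 + 0.00066 + 0.56250 + 0.00497 = 0.58005 (working shown to 5 dp, full precision carried).
So 1/D = 1.7240, i.e. 1.72 to 2 decimal places.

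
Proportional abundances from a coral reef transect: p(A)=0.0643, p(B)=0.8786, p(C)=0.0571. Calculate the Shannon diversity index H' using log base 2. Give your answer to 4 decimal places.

Each pᵢ log₂ pᵢ term (working shown to 6 dp, full precision carried): 0.0643×(-3.959037)=-0.254566, 0.8786×(-0.186722)=-0.164054, 0.0571×(-4.130365)=-0.235844.
Sum = -0.654464, so H' = 0.6545.

0.6545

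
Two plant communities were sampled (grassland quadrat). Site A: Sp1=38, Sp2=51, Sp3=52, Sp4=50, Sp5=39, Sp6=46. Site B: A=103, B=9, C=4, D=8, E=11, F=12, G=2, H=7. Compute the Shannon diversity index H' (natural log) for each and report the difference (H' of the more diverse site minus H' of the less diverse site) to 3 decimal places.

0.520

Site A: N=276, proportions 0.13768, 0.18478, 0.18841, 0.18116, 0.1413, 0.16667, giving H' = 1.78412 (working shown to 5 dp, full precision carried).
Site B: N=156, proportions 0.66026, 0.05769, 0.02564, 0.05128, 0.07051, 0.07692, 0.01282, 0.04487, giving H' = 1.26437.
Difference = |1.78412 − 1.26437| = 0.51975, i.e. 0.520 to 3 decimal places.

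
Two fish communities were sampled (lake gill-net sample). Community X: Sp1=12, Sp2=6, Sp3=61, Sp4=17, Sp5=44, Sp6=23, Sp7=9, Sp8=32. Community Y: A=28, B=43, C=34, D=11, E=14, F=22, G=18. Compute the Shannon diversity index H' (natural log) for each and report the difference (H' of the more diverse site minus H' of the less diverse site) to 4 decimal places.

Community X: N=204, proportions 0.058824, 0.029412, 0.29902, 0.083333, 0.215686, 0.112745, 0.044118, 0.156863, giving H' = 1.843627 (working shown to 6 dp, full precision carried).
Community Y: N=170, proportions 0.164706, 0.252941, 0.2, 0.064706, 0.082353, 0.129412, 0.105882, giving H' = 1.851782.
Difference = |1.843627 − 1.851782| = 0.008155, i.e. 0.0082 to 4 decimal places.

0.0082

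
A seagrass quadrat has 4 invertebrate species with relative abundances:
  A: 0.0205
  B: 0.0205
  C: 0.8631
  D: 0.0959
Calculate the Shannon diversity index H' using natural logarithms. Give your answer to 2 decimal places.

Each pᵢ ln pᵢ term (working shown to 4 dp, full precision carried): 0.0205×(-3.8873)=-0.0797, 0.0205×(-3.8873)=-0.0797, 0.8631×(-0.1472)=-0.1271, 0.0959×(-2.3444)=-0.2248.
Sum = -0.5113, so H' = 0.51.

0.51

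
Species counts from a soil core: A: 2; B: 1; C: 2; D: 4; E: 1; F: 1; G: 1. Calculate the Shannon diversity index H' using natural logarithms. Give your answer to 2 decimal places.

1.79

Total N = 2+1+2+4+1+1+1 = 12, so the proportions are 0.1667, 0.0833, 0.1667, 0.3333, 0.0833, 0.0833, 0.0833 (working shown to 4 dp, full precision carried).
Each pᵢ ln pᵢ term: 0.1667×(-1.7918)=-0.2986, 0.0833×(-2.4849)=-0.2071, 0.1667×(-1.7918)=-0.2986, 0.3333×(-1.0986)=-0.3662, 0.0833×(-2.4849)=-0.2071, 0.0833×(-2.4849)=-0.2071, 0.0833×(-2.4849)=-0.2071.
Sum = -1.7918, so H' = 1.79.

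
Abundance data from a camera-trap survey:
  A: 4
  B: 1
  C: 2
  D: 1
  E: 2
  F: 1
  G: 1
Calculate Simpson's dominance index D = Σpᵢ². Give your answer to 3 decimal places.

Total N = 4+1+2+1+2+1+1 = 12, so the proportions are 0.33333, 0.08333, 0.16667, 0.08333, 0.16667, 0.08333, 0.08333 (working shown to 5 dp, full precision carried).
D = 0.33333² + 0.08333² + 0.16667² + 0.08333² + 0.16667² + 0.08333² + 0.08333² = 0.11111 + 0.00694 + 0.02778 + 0.00694 + 0.02778 + 0.00694 + 0.00694 = 0.19444.
To 3 decimal places, D = 0.194.

0.194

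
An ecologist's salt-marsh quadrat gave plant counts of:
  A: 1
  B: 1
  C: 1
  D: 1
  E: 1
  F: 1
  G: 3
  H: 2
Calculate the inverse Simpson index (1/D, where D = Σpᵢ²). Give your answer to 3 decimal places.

Total N = 1+1+1+1+1+1+3+2 = 11, so the proportions are 0.0909091, 0.0909091, 0.0909091, 0.0909091, 0.0909091, 0.0909091, 0.2727273, 0.1818182 (working shown to 7 dp, full precision carried).
D = 0.0909091² + 0.0909091² + 0.0909091² + 0.0909091² + 0.0909091² + 0.0909091² + 0.2727273² + 0.1818182² = 0.0082645 + 0.0082645 + 0.0082645 + 0.0082645 + 0.0082645 + 0.0082645 + 0.0743802 + 0.0330579 = 0.1570248.
So 1/D = 6.36842, i.e. 6.368 to 3 decimal places.

6.368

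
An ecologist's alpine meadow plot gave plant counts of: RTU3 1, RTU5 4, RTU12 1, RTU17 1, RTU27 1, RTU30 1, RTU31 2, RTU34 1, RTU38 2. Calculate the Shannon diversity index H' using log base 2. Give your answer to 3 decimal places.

Total N = 1+4+1+1+1+1+2+1+2 = 14, so the proportions are 0.07143, 0.28571, 0.07143, 0.07143, 0.07143, 0.07143, 0.14286, 0.07143, 0.14286 (working shown to 5 dp, full precision carried).
Each pᵢ log₂ pᵢ term: 0.07143×(-3.80735)=-0.27195, 0.28571×(-1.80735)=-0.51639, 0.07143×(-3.80735)=-0.27195, 0.07143×(-3.80735)=-0.27195, 0.07143×(-3.80735)=-0.27195, 0.07143×(-3.80735)=-0.27195, 0.14286×(-2.80735)=-0.40105, 0.07143×(-3.80735)=-0.27195, 0.14286×(-2.80735)=-0.40105.
Sum = -2.95021, so H' = 2.950.

2.950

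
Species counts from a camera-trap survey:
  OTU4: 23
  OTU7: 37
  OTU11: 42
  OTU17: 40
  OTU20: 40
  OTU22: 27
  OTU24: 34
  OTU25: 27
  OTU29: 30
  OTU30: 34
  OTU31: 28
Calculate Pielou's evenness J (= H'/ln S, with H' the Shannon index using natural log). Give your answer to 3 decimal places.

0.993

Total N = 23+37+42+40+40+27+34+27+30+34+28 = 362, so the proportions are 0.06354, 0.10221, 0.11602, 0.1105, 0.1105, 0.07459, 0.09392, 0.07459, 0.08287, 0.09392, 0.07735 (working shown to 5 dp, full precision carried).
H' = −Σ pᵢ ln pᵢ = −((-0.17511) + (-0.23311) + (-0.24991) + (-0.24340) + (-0.24340) + (-0.19361) + (-0.22215) + (-0.19361) + (-0.20639) + (-0.22215) + (-0.19797)) = 2.38082.
With S = 11 species, ln S = 2.39790, so J = 2.38082/2.39790 = 0.99288, i.e. 0.993 to 3 decimal places.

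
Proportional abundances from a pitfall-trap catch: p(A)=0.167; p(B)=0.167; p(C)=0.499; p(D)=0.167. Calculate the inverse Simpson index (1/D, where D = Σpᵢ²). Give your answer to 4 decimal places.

D = 0.167² + 0.167² + 0.499² + 0.167² = 0.0278890 + 0.0278890 + 0.2490010 + 0.0278890 = 0.3326680 (working shown to 7 dp, full precision carried).
So 1/D = 3.006000, i.e. 3.0060 to 4 decimal places.

3.0060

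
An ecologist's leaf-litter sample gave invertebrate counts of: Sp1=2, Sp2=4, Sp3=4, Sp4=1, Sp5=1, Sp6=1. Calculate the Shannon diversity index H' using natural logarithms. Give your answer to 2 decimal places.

1.61

Total N = 2+4+4+1+1+1 = 13, so the proportions are 0.1538, 0.3077, 0.3077, 0.0769, 0.0769, 0.0769 (working shown to 4 dp, full precision carried).
Each pᵢ ln pᵢ term: 0.1538×(-1.8718)=-0.2880, 0.3077×(-1.1787)=-0.3627, 0.3077×(-1.1787)=-0.3627, 0.0769×(-2.5649)=-0.1973, 0.0769×(-2.5649)=-0.1973, 0.0769×(-2.5649)=-0.1973.
Sum = -1.6052, so H' = 1.61.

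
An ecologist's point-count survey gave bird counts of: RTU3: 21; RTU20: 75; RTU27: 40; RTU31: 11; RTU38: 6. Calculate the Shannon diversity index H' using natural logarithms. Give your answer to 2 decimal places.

Total N = 21+75+40+11+6 = 153, so the proportions are 0.1373, 0.4902, 0.2614, 0.0719, 0.0392 (working shown to 4 dp, full precision carried).
Each pᵢ ln pᵢ term: 0.1373×(-1.9859)=-0.2726, 0.4902×(-0.7129)=-0.3495, 0.2614×(-1.3416)=-0.3507, 0.0719×(-2.6325)=-0.1893, 0.0392×(-3.2387)=-0.1270.
Sum = -1.2891, so H' = 1.29.

1.29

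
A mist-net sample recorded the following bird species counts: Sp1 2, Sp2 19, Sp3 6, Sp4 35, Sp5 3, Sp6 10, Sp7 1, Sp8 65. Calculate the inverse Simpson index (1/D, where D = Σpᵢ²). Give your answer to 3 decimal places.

3.335

Total N = 2+19+6+35+3+10+1+65 = 141, so the proportions are 0.0141844, 0.1347518, 0.0425532, 0.248227, 0.0212766, 0.070922, 0.0070922, 0.4609929 (working shown to 7 dp, full precision carried).
D = 0.0141844² + 0.1347518² + 0.0425532² + 0.248227² + 0.0212766² + 0.070922² + 0.0070922² + 0.4609929² = 0.0002012 + 0.0181580 + 0.0018108 + 0.0616166 + 0.0004527 + 0.0050299 + 0.0000503 + 0.2125145 = 0.2998340.
So 1/D = 3.33518, i.e. 3.335 to 3 decimal places.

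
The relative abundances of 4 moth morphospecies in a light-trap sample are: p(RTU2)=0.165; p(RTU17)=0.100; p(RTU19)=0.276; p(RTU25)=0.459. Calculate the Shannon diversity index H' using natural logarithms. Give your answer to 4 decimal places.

1.2403

Each pᵢ ln pᵢ term (working shown to 6 dp, full precision carried): 0.165×(-1.801810)=-0.297299, 0.1×(-2.302585)=-0.230259, 0.276×(-1.287354)=-0.355310, 0.459×(-0.778705)=-0.357426.
Sum = -1.240293, so H' = 1.2403.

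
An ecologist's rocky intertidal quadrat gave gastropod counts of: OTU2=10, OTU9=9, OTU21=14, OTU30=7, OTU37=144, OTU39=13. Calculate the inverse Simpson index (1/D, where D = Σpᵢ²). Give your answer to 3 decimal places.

1.819

Total N = 10+9+14+7+144+13 = 197, so the proportions are 0.050761, 0.045685, 0.071066, 0.035533, 0.730964, 0.06599 (working shown to 6 dp, full precision carried).
D = 0.050761² + 0.045685² + 0.071066² + 0.035533² + 0.730964² + 0.06599² = 0.002577 + 0.002087 + 0.005050 + 0.001263 + 0.534309 + 0.004355 = 0.549641.
So 1/D = 1.81937, i.e. 1.819 to 3 decimal places.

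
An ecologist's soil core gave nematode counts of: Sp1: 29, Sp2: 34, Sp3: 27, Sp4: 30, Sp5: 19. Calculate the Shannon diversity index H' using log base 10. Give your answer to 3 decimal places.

Total N = 29+34+27+30+19 = 139, so the proportions are 0.20863, 0.2446, 0.19424, 0.21583, 0.13669 (working shown to 5 dp, full precision carried).
Each pᵢ log₁₀ pᵢ term: 0.20863×(-0.68062)=-0.14200, 0.2446×(-0.61154)=-0.14958, 0.19424×(-0.71165)=-0.13823, 0.21583×(-0.66589)=-0.14372, 0.13669×(-0.86426)=-0.11814.
Sum = -0.69167, so H' = 0.692.

0.692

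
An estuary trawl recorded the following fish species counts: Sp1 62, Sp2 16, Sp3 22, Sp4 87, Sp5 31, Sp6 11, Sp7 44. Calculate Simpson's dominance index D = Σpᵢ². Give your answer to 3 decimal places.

0.204

Total N = 62+16+22+87+31+11+44 = 273, so the proportions are 0.22711, 0.05861, 0.08059, 0.31868, 0.11355, 0.04029, 0.16117 (working shown to 5 dp, full precision carried).
D = 0.22711² + 0.05861² + 0.08059² + 0.31868² + 0.11355² + 0.04029² + 0.16117² = 0.05158 + 0.00343 + 0.00649 + 0.10156 + 0.01289 + 0.00162 + 0.02598 = 0.20356.
To 3 decimal places, D = 0.204.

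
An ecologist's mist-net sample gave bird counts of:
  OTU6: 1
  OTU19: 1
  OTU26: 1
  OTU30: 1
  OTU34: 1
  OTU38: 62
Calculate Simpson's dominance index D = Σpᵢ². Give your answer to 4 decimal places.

0.8574

Total N = 1+1+1+1+1+62 = 67, so the proportions are 0.014925, 0.014925, 0.014925, 0.014925, 0.014925, 0.925373 (working shown to 6 dp, full precision carried).
D = 0.014925² + 0.014925² + 0.014925² + 0.014925² + 0.014925² + 0.925373² = 0.000223 + 0.000223 + 0.000223 + 0.000223 + 0.000223 + 0.856315 = 0.857429.
To 4 decimal places, D = 0.8574.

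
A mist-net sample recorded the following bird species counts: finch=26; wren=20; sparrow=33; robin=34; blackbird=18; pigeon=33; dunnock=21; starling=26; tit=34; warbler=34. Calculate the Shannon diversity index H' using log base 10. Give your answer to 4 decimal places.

0.9890

Total N = 26+20+33+34+18+33+21+26+34+34 = 279, so the proportions are 0.09319, 0.071685, 0.11828, 0.121864, 0.064516, 0.11828, 0.075269, 0.09319, 0.121864, 0.121864 (working shown to 6 dp, full precision carried).
Each pᵢ log₁₀ pᵢ term: 0.09319×(-1.030631)=-0.096044, 0.071685×(-1.144574)=-0.082048, 0.11828×(-0.927090)=-0.109656, 0.121864×(-0.914125)=-0.111399, 0.064516×(-1.190332)=-0.076796, 0.11828×(-0.927090)=-0.109656, 0.075269×(-1.123385)=-0.084556, 0.09319×(-1.030631)=-0.096044, 0.121864×(-0.914125)=-0.111399, 0.121864×(-0.914125)=-0.111399.
Sum = -0.988997, so H' = 0.9890.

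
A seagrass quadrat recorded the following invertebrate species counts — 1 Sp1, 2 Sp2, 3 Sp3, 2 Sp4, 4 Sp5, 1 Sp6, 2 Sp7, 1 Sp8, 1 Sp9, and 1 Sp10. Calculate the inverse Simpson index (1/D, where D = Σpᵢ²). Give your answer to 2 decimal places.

Total N = 1+2+3+2+4+1+2+1+1+1 = 18, so the proportions are 0.055556, 0.111111, 0.166667, 0.111111, 0.222222, 0.055556, 0.111111, 0.055556, 0.055556, 0.055556 (working shown to 6 dp, full precision carried).
D = 0.055556² + 0.111111² + 0.166667² + 0.111111² + 0.222222² + 0.055556² + 0.111111² + 0.055556² + 0.055556² + 0.055556² = 0.003086 + 0.012346 + 0.027778 + 0.012346 + 0.049383 + 0.003086 + 0.012346 + 0.003086 + 0.003086 + 0.003086 = 0.129630.
So 1/D = 7.7143, i.e. 7.71 to 2 decimal places.

7.71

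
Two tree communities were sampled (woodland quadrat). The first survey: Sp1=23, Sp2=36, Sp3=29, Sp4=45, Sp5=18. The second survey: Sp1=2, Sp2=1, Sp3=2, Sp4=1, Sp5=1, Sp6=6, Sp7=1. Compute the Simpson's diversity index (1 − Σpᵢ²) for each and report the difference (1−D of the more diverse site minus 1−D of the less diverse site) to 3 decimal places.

0.025

The first survey: N=151, proportions 0.15232, 0.23841, 0.19205, 0.29801, 0.11921, giving 1−D = 0.78005 (working shown to 5 dp, full precision carried).
The second survey: N=14, proportions 0.14286, 0.07143, 0.14286, 0.07143, 0.07143, 0.42857, 0.07143, giving 1−D = 0.75510.
Difference = |0.78005 − 0.75510| = 0.02495, i.e. 0.025 to 3 decimal places.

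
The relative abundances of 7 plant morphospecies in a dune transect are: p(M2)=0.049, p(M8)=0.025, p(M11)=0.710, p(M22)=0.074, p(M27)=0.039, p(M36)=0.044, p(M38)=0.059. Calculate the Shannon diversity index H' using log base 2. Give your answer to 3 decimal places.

Each pᵢ log₂ pᵢ term (working shown to 5 dp, full precision carried): 0.049×(-4.35107)=-0.21320, 0.025×(-5.32193)=-0.13305, 0.71×(-0.49411)=-0.35082, 0.074×(-3.75633)=-0.27797, 0.039×(-4.68038)=-0.18253, 0.044×(-4.50635)=-0.19828, 0.059×(-4.08314)=-0.24091.
Sum = -1.59676, so H' = 1.597.

1.597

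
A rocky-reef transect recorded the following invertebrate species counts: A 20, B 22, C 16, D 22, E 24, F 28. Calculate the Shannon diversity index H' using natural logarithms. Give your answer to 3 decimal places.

Total N = 20+22+16+22+24+28 = 132, so the proportions are 0.15152, 0.16667, 0.12121, 0.16667, 0.18182, 0.21212 (working shown to 5 dp, full precision carried).
Each pᵢ ln pᵢ term: 0.15152×(-1.88707)=-0.28592, 0.16667×(-1.79176)=-0.29863, 0.12121×(-2.11021)=-0.25578, 0.16667×(-1.79176)=-0.29863, 0.18182×(-1.70475)=-0.30995, 0.21212×(-1.55060)=-0.32891.
Sum = -1.77783, so H' = 1.778.

1.778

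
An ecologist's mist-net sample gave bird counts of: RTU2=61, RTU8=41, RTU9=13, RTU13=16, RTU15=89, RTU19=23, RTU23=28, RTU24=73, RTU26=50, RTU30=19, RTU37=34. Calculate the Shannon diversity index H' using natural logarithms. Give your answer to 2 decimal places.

2.23

Total N = 61+41+13+16+89+23+28+73+50+19+34 = 447, so the proportions are 0.1365, 0.0917, 0.0291, 0.0358, 0.1991, 0.0515, 0.0626, 0.1633, 0.1119, 0.0425, 0.0761 (working shown to 4 dp, full precision carried).
Each pᵢ ln pᵢ term: 0.1365×(-1.9917)=-0.2718, 0.0917×(-2.3890)=-0.2191, 0.0291×(-3.5376)=-0.1029, 0.0358×(-3.3300)=-0.1192, 0.1991×(-1.6139)=-0.3213, 0.0515×(-2.9671)=-0.1527, 0.0626×(-2.7704)=-0.1735, 0.1633×(-1.8121)=-0.2959, 0.1119×(-2.1905)=-0.2450, 0.0425×(-3.1581)=-0.1342, 0.0761×(-2.5762)=-0.1960.
Sum = -2.2317, so H' = 2.23.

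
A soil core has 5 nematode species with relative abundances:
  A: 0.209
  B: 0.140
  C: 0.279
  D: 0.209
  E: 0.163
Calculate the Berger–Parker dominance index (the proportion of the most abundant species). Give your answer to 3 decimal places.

0.279

The largest proportion is 0.279, i.e. d = 0.279 to 3 decimal places.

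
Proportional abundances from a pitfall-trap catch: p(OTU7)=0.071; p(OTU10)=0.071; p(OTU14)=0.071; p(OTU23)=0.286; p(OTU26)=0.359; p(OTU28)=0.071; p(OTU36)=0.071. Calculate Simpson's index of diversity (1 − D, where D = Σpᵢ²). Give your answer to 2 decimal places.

D = 0.071² + 0.071² + 0.071² + 0.286² + 0.359² + 0.071² + 0.071² = 0.0050 + 0.0050 + 0.0050 + 0.0818 + 0.1289 + 0.0050 + 0.0050 = 0.2359 (working shown to 4 dp, full precision carried).
So 1 − D = 0.7641, i.e. 0.76 to 2 decimal places.

0.76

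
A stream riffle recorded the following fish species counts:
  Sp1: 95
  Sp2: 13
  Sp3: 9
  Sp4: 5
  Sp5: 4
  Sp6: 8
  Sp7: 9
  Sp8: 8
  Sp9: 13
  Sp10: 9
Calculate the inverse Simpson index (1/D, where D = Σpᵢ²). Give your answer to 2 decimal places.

Total N = 95+13+9+5+4+8+9+8+13+9 = 173, so the proportions are 0.54913, 0.07514, 0.05202, 0.0289, 0.02312, 0.04624, 0.05202, 0.04624, 0.07514, 0.05202 (working shown to 5 dp, full precision carried).
D = 0.54913² + 0.07514² + 0.05202² + 0.0289² + 0.02312² + 0.04624² + 0.05202² + 0.04624² + 0.07514² + 0.05202² = 0.30155 + 0.00565 + 0.00271 + 0.00084 + 0.00053 + 0.00214 + 0.00271 + 0.00214 + 0.00565 + 0.00271 = 0.32661.
So 1/D = 3.0618, i.e. 3.06 to 2 decimal places.

3.06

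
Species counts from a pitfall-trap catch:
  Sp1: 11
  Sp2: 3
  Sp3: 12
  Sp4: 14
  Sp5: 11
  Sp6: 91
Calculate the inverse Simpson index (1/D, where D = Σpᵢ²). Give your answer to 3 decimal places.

2.273

Total N = 11+3+12+14+11+91 = 142, so the proportions are 0.077465, 0.021127, 0.084507, 0.098592, 0.077465, 0.640845 (working shown to 6 dp, full precision carried).
D = 0.077465² + 0.021127² + 0.084507² + 0.098592² + 0.077465² + 0.640845² = 0.006001 + 0.000446 + 0.007141 + 0.009720 + 0.006001 + 0.410682 = 0.439992.
So 1/D = 2.27277, i.e. 2.273 to 3 decimal places.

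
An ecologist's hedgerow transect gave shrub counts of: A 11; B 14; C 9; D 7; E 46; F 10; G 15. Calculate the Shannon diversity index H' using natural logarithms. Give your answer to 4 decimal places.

1.7142

Total N = 11+14+9+7+46+10+15 = 112, so the proportions are 0.098214, 0.125, 0.080357, 0.0625, 0.410714, 0.089286, 0.133929 (working shown to 6 dp, full precision carried).
Each pᵢ ln pᵢ term: 0.098214×(-2.320604)=-0.227916, 0.125×(-2.079442)=-0.259930, 0.080357×(-2.521274)=-0.202602, 0.0625×(-2.772589)=-0.173287, 0.410714×(-0.889857)=-0.365477, 0.089286×(-2.415914)=-0.215707, 0.133929×(-2.010449)=-0.269257.
Sum = -1.714176, so H' = 1.7142.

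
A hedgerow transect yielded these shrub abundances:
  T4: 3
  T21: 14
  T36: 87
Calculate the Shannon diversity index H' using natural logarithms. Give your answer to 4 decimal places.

Total N = 3+14+87 = 104, so the proportions are 0.028846, 0.134615, 0.836538 (working shown to 6 dp, full precision carried).
Each pᵢ ln pᵢ term: 0.028846×(-3.545779)=-0.102282, 0.134615×(-2.005334)=-0.269949, 0.836538×(-0.178483)=-0.149308.
Sum = -0.521539, so H' = 0.5215.

0.5215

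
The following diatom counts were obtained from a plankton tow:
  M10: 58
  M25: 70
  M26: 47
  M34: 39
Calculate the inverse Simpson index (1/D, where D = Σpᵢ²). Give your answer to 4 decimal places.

Total N = 58+70+47+39 = 214, so the proportions are 0.27102804, 0.3271028, 0.21962617, 0.18224299 (working shown to 8 dp, full precision carried).
D = 0.27102804² + 0.3271028² + 0.21962617² + 0.18224299² = 0.07345620 + 0.10699624 + 0.04823565 + 0.03321251 = 0.26190060.
So 1/D = 3.818242, i.e. 3.8182 to 4 decimal places.

3.8182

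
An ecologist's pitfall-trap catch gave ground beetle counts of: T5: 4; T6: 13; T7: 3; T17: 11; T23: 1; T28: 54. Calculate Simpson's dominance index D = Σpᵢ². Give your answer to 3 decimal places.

Total N = 4+13+3+11+1+54 = 86, so the proportions are 0.04651, 0.15116, 0.03488, 0.12791, 0.01163, 0.62791 (working shown to 5 dp, full precision carried).
D = 0.04651² + 0.15116² + 0.03488² + 0.12791² + 0.01163² + 0.62791² = 0.00216 + 0.02285 + 0.00122 + 0.01636 + 0.00014 + 0.39427 = 0.43699.
To 3 decimal places, D = 0.437.

0.437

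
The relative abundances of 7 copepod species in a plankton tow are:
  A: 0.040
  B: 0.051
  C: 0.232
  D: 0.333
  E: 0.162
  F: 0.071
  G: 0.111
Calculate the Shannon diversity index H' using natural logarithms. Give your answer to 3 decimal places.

1.712

Each pᵢ ln pᵢ term (working shown to 5 dp, full precision carried): 0.04×(-3.21888)=-0.12876, 0.051×(-2.97593)=-0.15177, 0.232×(-1.46102)=-0.33896, 0.333×(-1.09961)=-0.36617, 0.162×(-1.82016)=-0.29487, 0.071×(-2.64508)=-0.18780, 0.111×(-2.19823)=-0.24400.
Sum = -1.71232, so H' = 1.712.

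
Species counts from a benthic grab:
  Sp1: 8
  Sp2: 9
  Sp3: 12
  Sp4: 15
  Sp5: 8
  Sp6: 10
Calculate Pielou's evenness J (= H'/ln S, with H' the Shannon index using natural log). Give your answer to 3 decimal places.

Total N = 8+9+12+15+8+10 = 62, so the proportions are 0.12903, 0.14516, 0.19355, 0.24194, 0.12903, 0.16129 (working shown to 5 dp, full precision carried).
H' = −Σ pᵢ ln pᵢ = −((-0.26422) + (-0.28015) + (-0.31785) + (-0.34333) + (-0.26422) + (-0.29428)) = 1.76404.
With S = 6 species, ln S = 1.79176, so J = 1.76404/1.79176 = 0.98453, i.e. 0.985 to 3 decimal places.

0.985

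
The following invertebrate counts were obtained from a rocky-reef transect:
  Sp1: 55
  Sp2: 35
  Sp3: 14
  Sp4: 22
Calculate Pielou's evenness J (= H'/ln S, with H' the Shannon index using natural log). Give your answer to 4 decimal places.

0.9136

Total N = 55+35+14+22 = 126, so the proportions are 0.436508, 0.277778, 0.111111, 0.174603 (working shown to 6 dp, full precision carried).
H' = −Σ pᵢ ln pᵢ = −((-0.361843) + (-0.355815) + (-0.244136) + (-0.304724)) = 1.266518.
With S = 4 species, ln S = 1.386294, so J = 1.266518/1.386294 = 0.913600, i.e. 0.9136 to 4 decimal places.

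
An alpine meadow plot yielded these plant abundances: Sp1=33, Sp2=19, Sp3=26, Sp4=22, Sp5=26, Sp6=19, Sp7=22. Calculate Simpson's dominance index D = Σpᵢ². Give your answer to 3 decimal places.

Total N = 33+19+26+22+26+19+22 = 167, so the proportions are 0.1976, 0.11377, 0.15569, 0.13174, 0.15569, 0.11377, 0.13174 (working shown to 5 dp, full precision carried).
D = 0.1976² + 0.11377² + 0.15569² + 0.13174² + 0.15569² + 0.11377² + 0.13174² = 0.03905 + 0.01294 + 0.02424 + 0.01735 + 0.02424 + 0.01294 + 0.01735 = 0.14812.
To 3 decimal places, D = 0.148.

0.148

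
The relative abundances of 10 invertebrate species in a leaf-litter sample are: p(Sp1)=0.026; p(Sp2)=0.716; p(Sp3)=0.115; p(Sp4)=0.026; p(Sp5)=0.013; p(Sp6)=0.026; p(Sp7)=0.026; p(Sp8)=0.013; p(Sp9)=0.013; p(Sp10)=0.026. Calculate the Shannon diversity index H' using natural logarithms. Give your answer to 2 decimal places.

1.13

Each pᵢ ln pᵢ term (working shown to 4 dp, full precision carried): 0.026×(-3.6497)=-0.0949, 0.716×(-0.3341)=-0.2392, 0.115×(-2.1628)=-0.2487, 0.026×(-3.6497)=-0.0949, 0.013×(-4.3428)=-0.0565, 0.026×(-3.6497)=-0.0949, 0.026×(-3.6497)=-0.0949, 0.013×(-4.3428)=-0.0565, 0.013×(-4.3428)=-0.0565, 0.026×(-3.6497)=-0.0949.
Sum = -1.1317, so H' = 1.13.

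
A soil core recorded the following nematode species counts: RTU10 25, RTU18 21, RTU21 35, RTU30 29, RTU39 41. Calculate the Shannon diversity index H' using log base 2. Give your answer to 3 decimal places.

2.282

Total N = 25+21+35+29+41 = 151, so the proportions are 0.16556, 0.13907, 0.23179, 0.19205, 0.27152 (working shown to 5 dp, full precision carried).
Each pᵢ log₂ pᵢ term: 0.16556×(-2.59455)=-0.42956, 0.13907×(-2.84609)=-0.39581, 0.23179×(-2.10912)=-0.48887, 0.19205×(-2.38042)=-0.45717, 0.27152×(-1.88085)=-0.51070.
Sum = -2.28211, so H' = 2.282.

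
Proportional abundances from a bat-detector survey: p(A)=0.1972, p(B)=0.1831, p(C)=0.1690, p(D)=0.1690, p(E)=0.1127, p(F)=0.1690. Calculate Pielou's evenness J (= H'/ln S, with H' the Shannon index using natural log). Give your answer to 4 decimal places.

0.9926

H' = −Σ pᵢ ln pᵢ = −((-0.320161) + (-0.310853) + (-0.300458) + (-0.300458) + (-0.246027) + (-0.300458)) = 1.778415 (working shown to 6 dp, full precision carried).
With S = 6 species, ln S = 1.791759, so J = 1.778415/1.791759 = 0.992552, i.e. 0.9926 to 4 decimal places.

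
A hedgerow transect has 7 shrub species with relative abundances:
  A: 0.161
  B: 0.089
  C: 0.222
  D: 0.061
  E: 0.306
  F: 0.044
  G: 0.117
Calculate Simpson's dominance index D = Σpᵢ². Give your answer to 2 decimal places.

D = 0.161² + 0.089² + 0.222² + 0.061² + 0.306² + 0.044² + 0.117² = 0.0259 + 0.0079 + 0.0493 + 0.0037 + 0.0936 + 0.0019 + 0.0137 = 0.1961 (working shown to 4 dp, full precision carried).
To 2 decimal places, D = 0.20.

0.20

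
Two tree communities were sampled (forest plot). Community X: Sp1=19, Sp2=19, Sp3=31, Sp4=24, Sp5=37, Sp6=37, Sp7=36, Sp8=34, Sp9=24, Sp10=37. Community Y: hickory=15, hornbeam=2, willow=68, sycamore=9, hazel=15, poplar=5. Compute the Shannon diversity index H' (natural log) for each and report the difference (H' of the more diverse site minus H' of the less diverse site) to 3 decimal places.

Community X: N=298, proportions 0.06376, 0.06376, 0.10403, 0.08054, 0.12416, 0.12416, 0.12081, 0.11409, 0.08054, 0.12416, giving H' = 2.27225 (working shown to 5 dp, full precision carried).
Community Y: N=114, proportions 0.13158, 0.01754, 0.59649, 0.07895, 0.13158, 0.04386, giving H' = 1.25044.
Difference = |2.27225 − 1.25044| = 1.02181, i.e. 1.022 to 3 decimal places.

1.022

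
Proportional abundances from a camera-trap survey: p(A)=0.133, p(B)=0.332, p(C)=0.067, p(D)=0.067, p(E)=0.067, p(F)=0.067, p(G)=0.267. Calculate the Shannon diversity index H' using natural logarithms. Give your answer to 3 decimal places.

Each pᵢ ln pᵢ term (working shown to 5 dp, full precision carried): 0.133×(-2.01741)=-0.26832, 0.332×(-1.10262)=-0.36607, 0.067×(-2.70306)=-0.18111, 0.067×(-2.70306)=-0.18111, 0.067×(-2.70306)=-0.18111, 0.067×(-2.70306)=-0.18111, 0.267×(-1.32051)=-0.35258.
Sum = -1.71138, so H' = 1.711.

1.711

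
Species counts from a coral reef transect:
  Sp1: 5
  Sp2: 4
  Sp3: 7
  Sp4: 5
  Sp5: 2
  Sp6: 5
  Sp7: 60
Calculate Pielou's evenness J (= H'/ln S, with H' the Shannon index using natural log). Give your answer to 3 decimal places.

0.605

Total N = 5+4+7+5+2+5+60 = 88, so the proportions are 0.05682, 0.04545, 0.07955, 0.05682, 0.02273, 0.05682, 0.68182 (working shown to 5 dp, full precision carried).
H' = −Σ pᵢ ln pᵢ = −((-0.16295) + (-0.14050) + (-0.20136) + (-0.16295) + (-0.08600) + (-0.16295) + (-0.26113)) = 1.17785.
With S = 7 species, ln S = 1.94591, so J = 1.17785/1.94591 = 0.60529, i.e. 0.605 to 3 decimal places.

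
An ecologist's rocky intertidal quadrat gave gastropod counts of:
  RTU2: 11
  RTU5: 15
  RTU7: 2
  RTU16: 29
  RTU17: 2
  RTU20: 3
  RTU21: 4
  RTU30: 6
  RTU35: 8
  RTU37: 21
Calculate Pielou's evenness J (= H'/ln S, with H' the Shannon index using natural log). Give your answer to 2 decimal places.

Total N = 11+15+2+29+2+3+4+6+8+21 = 101, so the proportions are 0.1089, 0.1485, 0.0198, 0.2871, 0.0198, 0.0297, 0.0396, 0.0594, 0.0792, 0.2079 (working shown to 4 dp, full precision carried).
H' = −Σ pᵢ ln pᵢ = −((-0.2415) + (-0.2832) + (-0.0777) + (-0.3583) + (-0.0777) + (-0.1045) + (-0.1279) + (-0.1677) + (-0.2008) + (-0.3266)) = 1.9658.
With S = 10 species, ln S = 2.3026, so J = 1.9658/2.3026 = 0.8537, i.e. 0.85 to 2 decimal places.

0.85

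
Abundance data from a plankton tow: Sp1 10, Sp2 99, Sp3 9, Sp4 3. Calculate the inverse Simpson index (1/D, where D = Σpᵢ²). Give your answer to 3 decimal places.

Total N = 10+99+9+3 = 121, so the proportions are 0.082645, 0.818182, 0.07438, 0.024793 (working shown to 6 dp, full precision carried).
D = 0.082645² + 0.818182² + 0.07438² + 0.024793² = 0.006830 + 0.669421 + 0.005532 + 0.000615 = 0.682399.
So 1/D = 1.46542, i.e. 1.465 to 3 decimal places.

1.465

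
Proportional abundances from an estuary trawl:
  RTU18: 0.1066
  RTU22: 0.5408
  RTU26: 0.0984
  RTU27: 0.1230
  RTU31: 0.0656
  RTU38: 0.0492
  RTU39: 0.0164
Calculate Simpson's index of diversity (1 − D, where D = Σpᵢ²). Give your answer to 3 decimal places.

D = 0.1066² + 0.5408² + 0.0984² + 0.123² + 0.0656² + 0.0492² + 0.0164² = 0.01136 + 0.29246 + 0.00968 + 0.01513 + 0.00430 + 0.00242 + 0.00027 = 0.33563 (working shown to 5 dp, full precision carried).
So 1 − D = 0.66437, i.e. 0.664 to 3 decimal places.

0.664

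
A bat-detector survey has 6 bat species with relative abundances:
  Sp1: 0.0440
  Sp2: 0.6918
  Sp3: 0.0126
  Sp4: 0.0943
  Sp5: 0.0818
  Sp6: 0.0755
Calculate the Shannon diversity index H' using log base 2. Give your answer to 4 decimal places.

Each pᵢ log₂ pᵢ term (working shown to 6 dp, full precision carried): 0.044×(-4.506353)=-0.198280, 0.6918×(-0.531573)=-0.367742, 0.0126×(-6.310432)=-0.079511, 0.0943×(-3.406598)=-0.321242, 0.0818×(-3.611755)=-0.295442, 0.0755×(-3.727380)=-0.281417.
Sum = -1.543634, so H' = 1.5436.

1.5436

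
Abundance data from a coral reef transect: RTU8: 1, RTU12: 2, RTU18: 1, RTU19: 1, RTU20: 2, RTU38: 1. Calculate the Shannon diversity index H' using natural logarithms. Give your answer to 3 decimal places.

1.733

Total N = 1+2+1+1+2+1 = 8, so the proportions are 0.125, 0.25, 0.125, 0.125, 0.25, 0.125 (working shown to 5 dp, full precision carried).
Each pᵢ ln pᵢ term: 0.125×(-2.07944)=-0.25993, 0.25×(-1.38629)=-0.34657, 0.125×(-2.07944)=-0.25993, 0.125×(-2.07944)=-0.25993, 0.25×(-1.38629)=-0.34657, 0.125×(-2.07944)=-0.25993.
Sum = -1.73287, so H' = 1.733.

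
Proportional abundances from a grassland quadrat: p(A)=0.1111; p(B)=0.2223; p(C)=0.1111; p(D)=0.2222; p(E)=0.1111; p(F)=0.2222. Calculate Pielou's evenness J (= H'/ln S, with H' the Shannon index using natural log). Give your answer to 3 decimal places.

H' = −Σ pᵢ ln pᵢ = −((-0.24412) + (-0.33428) + (-0.24412) + (-0.33423) + (-0.24412) + (-0.33423)) = 1.73510 (working shown to 5 dp, full precision carried).
With S = 6 species, ln S = 1.79176, so J = 1.73510/1.79176 = 0.96838, i.e. 0.968 to 3 decimal places.

0.968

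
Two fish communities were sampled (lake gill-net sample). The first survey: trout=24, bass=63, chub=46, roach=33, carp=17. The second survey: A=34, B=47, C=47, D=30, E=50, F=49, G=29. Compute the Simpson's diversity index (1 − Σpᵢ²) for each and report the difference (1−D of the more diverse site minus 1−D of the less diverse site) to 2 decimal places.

0.09

The first survey: N=183, proportions 0.1311, 0.3443, 0.2514, 0.1803, 0.0929, giving 1−D = 0.7600 (working shown to 4 dp, full precision carried).
The second survey: N=286, proportions 0.1189, 0.1643, 0.1643, 0.1049, 0.1748, 0.1713, 0.1014, giving 1−D = 0.8507.
Difference = |0.7600 − 0.8507| = 0.0907, i.e. 0.09 to 2 decimal places.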